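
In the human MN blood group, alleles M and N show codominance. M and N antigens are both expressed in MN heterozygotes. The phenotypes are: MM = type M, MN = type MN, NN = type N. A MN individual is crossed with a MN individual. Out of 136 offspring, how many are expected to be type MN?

Punnett square for MN × MN:
Offspring genotypes: 1 MM, 2 MN, 1 NN
Phenotype counts: 1 type M, 2 type MN, 1 type N
type MN: 2 out of 4 → fraction 1/2
Expected count = 1/2 × 136 = 68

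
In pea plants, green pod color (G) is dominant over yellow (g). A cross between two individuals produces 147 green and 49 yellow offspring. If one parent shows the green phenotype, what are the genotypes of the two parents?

Observed offspring: 147 green, 49 yellow
The observed ratio simplifies to 3:1. Yellow (gg) offspring appear, so each parent must contribute one g allele. The parent stated to show green carries G, so it is Gg. The other parent is then either Gg or gg: Gg × gg would give a 1:1 split, whereas Gg × Gg gives 3:1 — matching the data. So both parents are heterozygous (Gg × Gg).
Parent genotypes: Gg × Gg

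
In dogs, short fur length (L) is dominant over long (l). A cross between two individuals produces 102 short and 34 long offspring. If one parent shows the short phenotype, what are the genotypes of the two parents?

Observed offspring: 102 short, 34 long
The observed ratio simplifies to 3:1. Long (ll) offspring appear, so each parent must contribute one l allele. The parent stated to show short carries L, so it is Ll. The other parent is then either Ll or ll: Ll × ll would give a 1:1 split, whereas Ll × Ll gives 3:1 — matching the data. So both parents are heterozygous (Ll × Ll).
Parent genotypes: Ll × Ll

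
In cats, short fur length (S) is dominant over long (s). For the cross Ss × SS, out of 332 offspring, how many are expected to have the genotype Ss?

Punnett square for Ss × SS:
Offspring genotypes: 2 SS, 2 Ss
Total offspring: 4
Count with target: 2
Probability: 2/4 = 1/2
Expected count = 1/2 × 332 = 166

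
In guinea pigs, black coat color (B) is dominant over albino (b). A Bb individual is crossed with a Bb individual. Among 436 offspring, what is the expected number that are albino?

Punnett square for Bb × Bb:
Offspring genotypes: 1 BB, 2 Bb, 1 bb
black: 3, albino: 1
albino: 1 out of 4 → fraction 1/4
Expected count = 1/4 × 436 = 109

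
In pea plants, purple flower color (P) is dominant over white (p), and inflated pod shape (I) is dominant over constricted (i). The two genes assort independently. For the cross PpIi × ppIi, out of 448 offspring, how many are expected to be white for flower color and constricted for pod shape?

Dihybrid cross PpIi × ppIi — consider each gene separately:
flower color: Pp × pp → 2 Pp, 2 pp → 2 P_ : 2 pp (out of 4)
pod shape: Ii × Ii → 1 II, 2 Ii, 1 ii → 3 I_ : 1 ii (out of 4)
Looking for: white (pp) and constricted (ii)
P(white) = 2/4, P(constricted) = 1/4
P(both) = 2/4 × 1/4 = 2/16 = 1/8
Expected count = 1/8 × 448 = 56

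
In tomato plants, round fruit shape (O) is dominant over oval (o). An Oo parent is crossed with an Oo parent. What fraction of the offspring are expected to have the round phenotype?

Punnett square for Oo × Oo:
Offspring genotypes: 1 OO, 2 Oo, 1 oo
Total offspring: 4
Count with target: 3
Probability: 3/4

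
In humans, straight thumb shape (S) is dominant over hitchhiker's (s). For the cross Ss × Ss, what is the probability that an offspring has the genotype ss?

Punnett square for Ss × Ss:
Offspring genotypes: 1 SS, 2 Ss, 1 ss
Total offspring: 4
Count with target: 1
Probability: 1/4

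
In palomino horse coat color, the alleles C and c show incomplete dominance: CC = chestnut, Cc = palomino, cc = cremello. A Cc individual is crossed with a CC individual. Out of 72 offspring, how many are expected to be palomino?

Punnett square for Cc × CC:
Offspring genotypes: 2 CC, 2 Cc
Phenotype counts: 2 chestnut, 2 palomino
palomino: 2 out of 4 → fraction 1/2
Expected count = 1/2 × 72 = 36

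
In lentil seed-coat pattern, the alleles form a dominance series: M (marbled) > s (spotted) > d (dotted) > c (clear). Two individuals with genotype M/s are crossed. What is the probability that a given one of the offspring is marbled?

Cross: M/s × M/s
Allele dominance: M > s > d > c
Offspring genotypes: 1 M/M, 2 M/s, 1 s/s
Phenotype counts: 3 marbled, 1 spotted
marbled: 3 out of 4
Probability: 3/4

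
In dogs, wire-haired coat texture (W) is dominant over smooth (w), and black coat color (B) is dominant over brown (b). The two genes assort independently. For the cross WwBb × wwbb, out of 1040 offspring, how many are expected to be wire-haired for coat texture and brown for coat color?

Dihybrid cross WwBb × wwbb — consider each gene separately:
coat texture: Ww × ww → 2 Ww, 2 ww → 2 W_ : 2 ww (out of 4)
coat color: Bb × bb → 2 Bb, 2 bb → 2 B_ : 2 bb (out of 4)
Looking for: wire-haired (W_) and brown (bb)
P(wire-haired) = 2/4, P(brown) = 2/4
P(both) = 2/4 × 2/4 = 4/16 = 1/4
Expected count = 1/4 × 1040 = 260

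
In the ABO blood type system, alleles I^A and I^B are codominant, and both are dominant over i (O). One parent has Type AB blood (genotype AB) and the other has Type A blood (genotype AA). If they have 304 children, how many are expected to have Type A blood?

Cross: AB × AA
Possible offspring genotypes: 2 AA, 2 AB
Blood type counts: 2 Type A, 2 Type AB
Probability of Type A: 2/4 = 1/2
Expected count = 1/2 × 304 = 152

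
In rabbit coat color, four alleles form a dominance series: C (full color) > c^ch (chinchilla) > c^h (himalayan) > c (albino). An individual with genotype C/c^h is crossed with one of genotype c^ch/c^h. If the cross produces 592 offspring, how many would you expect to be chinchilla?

Cross: C/c^h × c^ch/c^h
Allele dominance: C > c^ch > c^h > c
Offspring genotypes: 1 C/c^ch, 1 C/c^h, 1 c^ch/c^h, 1 c^h/c^h
Phenotype counts: 2 full color, 1 chinchilla, 1 himalayan
chinchilla: 1 out of 4 → fraction 1/4
Expected count = 1/4 × 592 = 148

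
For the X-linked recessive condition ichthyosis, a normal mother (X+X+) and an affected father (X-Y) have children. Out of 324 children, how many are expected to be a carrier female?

Cross: X+X+ × X-Y
Offspring: 2 X+X-, 2 X+Y
Probability of a carrier female: 2/4 = 1/2
Expected count = 1/2 × 324 = 162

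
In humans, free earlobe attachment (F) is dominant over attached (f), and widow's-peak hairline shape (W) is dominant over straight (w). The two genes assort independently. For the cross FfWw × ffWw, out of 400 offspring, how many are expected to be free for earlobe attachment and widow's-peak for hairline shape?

Dihybrid cross FfWw × ffWw — consider each gene separately:
earlobe attachment: Ff × ff → 2 Ff, 2 ff → 2 F_ : 2 ff (out of 4)
hairline shape: Ww × Ww → 1 WW, 2 Ww, 1 ww → 3 W_ : 1 ww (out of 4)
Looking for: free (F_) and widow's-peak (W_)
P(free) = 2/4, P(widow's-peak) = 3/4
P(both) = 2/4 × 3/4 = 6/16 = 3/8
Expected count = 3/8 × 400 = 150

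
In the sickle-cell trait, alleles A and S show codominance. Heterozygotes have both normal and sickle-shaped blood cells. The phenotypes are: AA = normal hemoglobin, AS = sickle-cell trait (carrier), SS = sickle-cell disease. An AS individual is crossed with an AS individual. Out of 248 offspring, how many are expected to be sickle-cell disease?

Punnett square for AS × AS:
Offspring genotypes: 1 AA, 2 AS, 1 SS
Phenotype counts: 1 normal hemoglobin, 2 sickle-cell trait (carrier), 1 sickle-cell disease
sickle-cell disease: 1 out of 4 → fraction 1/4
Expected count = 1/4 × 248 = 62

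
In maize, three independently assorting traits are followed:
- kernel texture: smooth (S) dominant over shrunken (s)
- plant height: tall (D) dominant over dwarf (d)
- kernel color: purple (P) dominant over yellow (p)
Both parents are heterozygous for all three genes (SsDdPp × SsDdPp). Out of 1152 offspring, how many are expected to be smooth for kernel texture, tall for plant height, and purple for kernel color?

Trihybrid cross: SsDdPp × SsDdPp
Each trait segregates independently with a 3:1 phenotypic ratio, so each gene contributes 3/4 (dominant) or 1/4 (recessive).
Target: smooth (kernel texture), tall (plant height), purple (kernel color)
Probability = product of independent per-trait probabilities
= 3/4 × 3/4 × 3/4 = 27/64
Expected count = 27/64 × 1152 = 486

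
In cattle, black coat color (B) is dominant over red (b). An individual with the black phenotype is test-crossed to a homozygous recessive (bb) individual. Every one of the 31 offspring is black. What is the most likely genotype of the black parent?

Test cross: ? × bb
All offspring are black.
If the unknown parent were heterozygous (Bb), about half of 31 offspring would be red; none are. The unknown parent is most likely homozygous dominant (BB).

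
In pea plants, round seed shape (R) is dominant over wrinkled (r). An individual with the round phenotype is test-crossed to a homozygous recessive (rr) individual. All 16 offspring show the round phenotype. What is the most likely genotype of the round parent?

Test cross: ? × rr
All offspring are round.
If the unknown parent were heterozygous (Rr), about half of 16 offspring would be wrinkled; none are. The unknown parent is most likely homozygous dominant (RR).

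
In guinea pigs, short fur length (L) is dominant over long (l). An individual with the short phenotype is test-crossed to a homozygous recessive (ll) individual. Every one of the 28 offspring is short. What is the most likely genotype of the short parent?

Test cross: ? × ll
All offspring are short.
If the unknown parent were heterozygous (Ll), about half of 28 offspring would be long; none are. The unknown parent is most likely homozygous dominant (LL).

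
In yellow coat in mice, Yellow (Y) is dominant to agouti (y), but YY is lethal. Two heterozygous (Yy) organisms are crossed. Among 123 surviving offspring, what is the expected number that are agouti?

Cross: Yy × Yy
Punnett square offspring (before lethality): 1 YY, 2 Yy, 1 yy
The YY genotype is lethal (embryos die); surviving offspring: 2 Yy, 1 yy
agouti: 1 out of 3 → fraction 1/3
Expected count = 1/3 × 123 = 41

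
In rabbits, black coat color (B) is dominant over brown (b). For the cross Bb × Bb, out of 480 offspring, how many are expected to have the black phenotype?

Punnett square for Bb × Bb:
Offspring genotypes: 1 BB, 2 Bb, 1 bb
Total offspring: 4
Count with target: 3
Probability: 3/4
Expected count = 3/4 × 480 = 360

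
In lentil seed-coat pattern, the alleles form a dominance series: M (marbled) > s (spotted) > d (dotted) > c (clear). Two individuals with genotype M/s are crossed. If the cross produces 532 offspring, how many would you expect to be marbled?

Cross: M/s × M/s
Allele dominance: M > s > d > c
Offspring genotypes: 1 M/M, 2 M/s, 1 s/s
Phenotype counts: 3 marbled, 1 spotted
marbled: 3 out of 4 → fraction 3/4
Expected count = 3/4 × 532 = 399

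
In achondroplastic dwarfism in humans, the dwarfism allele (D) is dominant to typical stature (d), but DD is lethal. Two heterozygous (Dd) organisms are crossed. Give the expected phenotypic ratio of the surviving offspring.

Cross: Dd × Dd
Punnett square offspring (before lethality): 1 DD, 2 Dd, 1 dd
The DD genotype is lethal (embryos die); surviving offspring: 2 Dd, 1 dd
Ratio: 2 achondroplastic dwarf : 1 typical stature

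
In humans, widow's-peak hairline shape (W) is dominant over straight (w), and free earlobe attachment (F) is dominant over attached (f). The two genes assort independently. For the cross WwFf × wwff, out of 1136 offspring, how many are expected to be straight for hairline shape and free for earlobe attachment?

Dihybrid cross WwFf × wwff — consider each gene separately:
hairline shape: Ww × ww → 2 Ww, 2 ww → 2 W_ : 2 ww (out of 4)
earlobe attachment: Ff × ff → 2 Ff, 2 ff → 2 F_ : 2 ff (out of 4)
Looking for: straight (ww) and free (F_)
P(straight) = 2/4, P(free) = 2/4
P(both) = 2/4 × 2/4 = 4/16 = 1/4
Expected count = 1/4 × 1136 = 284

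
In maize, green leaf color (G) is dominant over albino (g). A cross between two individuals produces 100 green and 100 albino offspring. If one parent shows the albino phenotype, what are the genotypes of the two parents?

Observed offspring: 100 green, 100 albino
The observed ratio simplifies to 1:1. One parent shows albino, so its genotype must be gg. A 1:1 offspring split requires the other parent to be heterozygous (Gg).
Parent genotypes: gg × Gg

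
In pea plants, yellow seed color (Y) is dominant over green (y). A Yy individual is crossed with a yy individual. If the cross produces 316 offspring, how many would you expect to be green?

Punnett square for Yy × yy:
Offspring genotypes: 2 Yy, 2 yy
yellow: 2, green: 2
green: 2 out of 4 → fraction 1/2
Expected count = 1/2 × 316 = 158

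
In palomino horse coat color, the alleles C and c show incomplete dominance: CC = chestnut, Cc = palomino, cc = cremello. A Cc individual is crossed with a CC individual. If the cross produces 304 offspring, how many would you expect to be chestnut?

Punnett square for Cc × CC:
Offspring genotypes: 2 CC, 2 Cc
Phenotype counts: 2 chestnut, 2 palomino
chestnut: 2 out of 4 → fraction 1/2
Expected count = 1/2 × 304 = 152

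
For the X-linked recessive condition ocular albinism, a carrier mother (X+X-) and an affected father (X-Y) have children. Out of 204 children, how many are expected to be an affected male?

Cross: X+X- × X-Y
Offspring: 1 X+X-, 1 X+Y, 1 X-X-, 1 X-Y
Probability of an affected male: 1/4
Expected count = 1/4 × 204 = 51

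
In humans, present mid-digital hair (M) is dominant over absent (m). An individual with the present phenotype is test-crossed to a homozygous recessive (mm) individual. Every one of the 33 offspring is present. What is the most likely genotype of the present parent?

Test cross: ? × mm
All offspring are present.
If the unknown parent were heterozygous (Mm), about half of 33 offspring would be absent; none are. The unknown parent is most likely homozygous dominant (MM).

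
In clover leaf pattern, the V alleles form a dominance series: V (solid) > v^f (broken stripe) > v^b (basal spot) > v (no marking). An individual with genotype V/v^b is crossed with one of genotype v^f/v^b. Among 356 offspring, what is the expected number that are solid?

Cross: V/v^b × v^f/v^b
Allele dominance: V > v^f > v^b > v
Offspring genotypes: 1 V/v^f, 1 V/v^b, 1 v^f/v^b, 1 v^b/v^b
Phenotype counts: 2 solid, 1 broken stripe, 1 basal spot
solid: 2 out of 4 → fraction 1/2
Expected count = 1/2 × 356 = 178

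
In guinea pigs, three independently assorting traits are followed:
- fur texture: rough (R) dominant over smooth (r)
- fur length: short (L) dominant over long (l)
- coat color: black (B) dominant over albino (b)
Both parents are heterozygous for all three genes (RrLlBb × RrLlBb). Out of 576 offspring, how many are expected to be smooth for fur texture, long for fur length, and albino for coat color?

Trihybrid cross: RrLlBb × RrLlBb
Each trait segregates independently with a 3:1 phenotypic ratio, so each gene contributes 3/4 (dominant) or 1/4 (recessive).
Target: smooth (fur texture), long (fur length), albino (coat color)
Probability = product of independent per-trait probabilities
= 1/4 × 1/4 × 1/4 = 1/64
Expected count = 1/64 × 576 = 9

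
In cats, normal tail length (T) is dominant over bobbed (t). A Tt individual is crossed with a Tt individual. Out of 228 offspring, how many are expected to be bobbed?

Punnett square for Tt × Tt:
Offspring genotypes: 1 TT, 2 Tt, 1 tt
normal: 3, bobbed: 1
bobbed: 1 out of 4 → fraction 1/4
Expected count = 1/4 × 228 = 57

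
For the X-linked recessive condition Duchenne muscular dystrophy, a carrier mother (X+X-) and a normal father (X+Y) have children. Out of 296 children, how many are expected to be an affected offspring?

Cross: X+X- × X+Y
Offspring: 1 X+X+, 1 X+Y, 1 X+X-, 1 X-Y
Probability of an affected offspring: 1/4
Expected count = 1/4 × 296 = 74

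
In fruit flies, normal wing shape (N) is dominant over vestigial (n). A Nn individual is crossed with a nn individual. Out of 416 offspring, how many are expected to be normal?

Punnett square for Nn × nn:
Offspring genotypes: 2 Nn, 2 nn
normal: 2, vestigial: 2
normal: 2 out of 4 → fraction 1/2
Expected count = 1/2 × 416 = 208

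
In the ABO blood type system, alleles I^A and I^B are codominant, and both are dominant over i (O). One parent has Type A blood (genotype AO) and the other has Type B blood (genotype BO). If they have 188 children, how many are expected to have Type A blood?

Cross: AO × BO
Possible offspring genotypes: 1 AB, 1 AO, 1 BO, 1 OO
Blood type counts: 1 Type AB, 1 Type A, 1 Type B, 1 Type O
Probability of Type A: 1/4
Expected count = 1/4 × 188 = 47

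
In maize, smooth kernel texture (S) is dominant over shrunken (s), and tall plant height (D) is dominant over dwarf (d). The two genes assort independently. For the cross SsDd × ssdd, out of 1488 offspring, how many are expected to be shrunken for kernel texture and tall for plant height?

Dihybrid cross SsDd × ssdd — consider each gene separately:
kernel texture: Ss × ss → 2 Ss, 2 ss → 2 S_ : 2 ss (out of 4)
plant height: Dd × dd → 2 Dd, 2 dd → 2 D_ : 2 dd (out of 4)
Looking for: shrunken (ss) and tall (D_)
P(shrunken) = 2/4, P(tall) = 2/4
P(both) = 2/4 × 2/4 = 4/16 = 1/4
Expected count = 1/4 × 1488 = 372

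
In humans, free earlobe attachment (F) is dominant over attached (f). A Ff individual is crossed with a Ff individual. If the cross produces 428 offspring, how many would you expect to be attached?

Punnett square for Ff × Ff:
Offspring genotypes: 1 FF, 2 Ff, 1 ff
free: 3, attached: 1
attached: 1 out of 4 → fraction 1/4
Expected count = 1/4 × 428 = 107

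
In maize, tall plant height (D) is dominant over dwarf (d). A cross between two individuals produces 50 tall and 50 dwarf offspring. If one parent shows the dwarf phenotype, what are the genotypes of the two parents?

Observed offspring: 50 tall, 50 dwarf
The observed ratio simplifies to 1:1. One parent shows dwarf, so its genotype must be dd. A 1:1 offspring split requires the other parent to be heterozygous (Dd).
Parent genotypes: dd × Dd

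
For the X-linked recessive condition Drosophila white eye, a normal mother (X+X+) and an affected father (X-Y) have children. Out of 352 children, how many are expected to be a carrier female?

Cross: X+X+ × X-Y
Offspring: 2 X+X-, 2 X+Y
Probability of a carrier female: 2/4 = 1/2
Expected count = 1/2 × 352 = 176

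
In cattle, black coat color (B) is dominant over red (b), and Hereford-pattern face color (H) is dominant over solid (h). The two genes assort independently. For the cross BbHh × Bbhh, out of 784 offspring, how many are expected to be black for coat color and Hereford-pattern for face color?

Dihybrid cross BbHh × Bbhh — consider each gene separately:
coat color: Bb × Bb → 1 BB, 2 Bb, 1 bb → 3 B_ : 1 bb (out of 4)
face color: Hh × hh → 2 Hh, 2 hh → 2 H_ : 2 hh (out of 4)
Looking for: black (B_) and Hereford-pattern (H_)
P(black) = 3/4, P(Hereford-pattern) = 2/4
P(both) = 3/4 × 2/4 = 6/16 = 3/8
Expected count = 3/8 × 784 = 294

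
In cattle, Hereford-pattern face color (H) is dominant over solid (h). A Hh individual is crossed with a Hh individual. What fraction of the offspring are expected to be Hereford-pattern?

Punnett square for Hh × Hh:
Offspring genotypes: 1 HH, 2 Hh, 1 hh
Hereford-pattern: 3, solid: 1
Hereford-pattern: 3 out of 4
Probability: 3/4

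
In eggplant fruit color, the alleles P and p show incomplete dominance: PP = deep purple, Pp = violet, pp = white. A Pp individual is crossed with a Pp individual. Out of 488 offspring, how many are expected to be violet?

Punnett square for Pp × Pp:
Offspring genotypes: 1 PP, 2 Pp, 1 pp
Phenotype counts: 1 deep purple, 2 violet, 1 white
violet: 2 out of 4 → fraction 1/2
Expected count = 1/2 × 488 = 244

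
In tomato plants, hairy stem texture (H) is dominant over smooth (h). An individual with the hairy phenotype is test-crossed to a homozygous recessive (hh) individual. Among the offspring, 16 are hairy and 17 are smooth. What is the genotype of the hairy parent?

Test cross: ? × hh
Offspring: 16 hairy, 17 smooth — approximately 1:1.
A 1:1 ratio in a test cross indicates the unknown parent is heterozygous (Hh).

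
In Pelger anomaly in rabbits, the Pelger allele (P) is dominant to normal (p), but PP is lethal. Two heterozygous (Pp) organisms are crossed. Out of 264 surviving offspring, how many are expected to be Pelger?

Cross: Pp × Pp
Punnett square offspring (before lethality): 1 PP, 2 Pp, 1 pp
The PP genotype is lethal (embryos die); surviving offspring: 2 Pp, 1 pp
Pelger: 2 out of 3 → fraction 2/3
Expected count = 2/3 × 264 = 176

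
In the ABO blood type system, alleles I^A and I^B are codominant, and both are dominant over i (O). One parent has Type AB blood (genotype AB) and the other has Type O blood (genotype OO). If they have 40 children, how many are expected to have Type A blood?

Cross: AB × OO
Possible offspring genotypes: 2 AO, 2 BO
Blood type counts: 2 Type A, 2 Type B
Probability of Type A: 2/4 = 1/2
Expected count = 1/2 × 40 = 20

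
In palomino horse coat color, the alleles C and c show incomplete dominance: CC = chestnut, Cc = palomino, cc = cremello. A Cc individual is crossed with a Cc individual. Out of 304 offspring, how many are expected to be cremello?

Punnett square for Cc × Cc:
Offspring genotypes: 1 CC, 2 Cc, 1 cc
Phenotype counts: 1 chestnut, 2 palomino, 1 cremello
cremello: 1 out of 4 → fraction 1/4
Expected count = 1/4 × 304 = 76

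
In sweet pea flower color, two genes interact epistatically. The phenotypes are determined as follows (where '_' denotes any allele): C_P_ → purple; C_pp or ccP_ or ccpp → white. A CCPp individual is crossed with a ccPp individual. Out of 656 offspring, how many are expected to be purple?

Cross: CCPp × ccPp — consider each gene separately:
C gene: CC × cc → 4 Cc → 4 C_ (out of 4)
P gene: Pp × Pp → 1 PP, 2 Pp, 1 pp → 3 P_ : 1 pp (out of 4)
Genotype classes (out of 4 × 4 = 16): C_P_ = 4×3 = 12; C_pp = 4×1 = 4
Apply the phenotype rules: C_P_ (12) → purple; C_pp (4) → white
Phenotype counts (out of 16): 12 purple, 4 white
purple: 12 out of 16 → fraction 3/4
Expected count = 3/4 × 656 = 492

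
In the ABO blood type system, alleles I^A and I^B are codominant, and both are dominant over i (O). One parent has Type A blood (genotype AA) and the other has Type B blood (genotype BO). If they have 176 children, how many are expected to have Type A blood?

Cross: AA × BO
Possible offspring genotypes: 2 AB, 2 AO
Blood type counts: 2 Type AB, 2 Type A
Probability of Type A: 2/4 = 1/2
Expected count = 1/2 × 176 = 88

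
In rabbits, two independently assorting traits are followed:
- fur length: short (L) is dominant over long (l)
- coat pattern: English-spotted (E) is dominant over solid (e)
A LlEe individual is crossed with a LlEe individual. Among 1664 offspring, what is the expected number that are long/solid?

Dihybrid cross LlEe × LlEe — consider each gene separately:
fur length: Ll × Ll → 1 LL, 2 Ll, 1 ll → 3 L_ : 1 ll (out of 4)
coat pattern: Ee × Ee → 1 EE, 2 Ee, 1 ee → 3 E_ : 1 ee (out of 4)
Combine (counts out of 4 × 4 = 16): short/English-spotted (L_E_) = 3×3 = 9; short/solid (L_ee) = 3×1 = 3; long/English-spotted (llE_) = 1×3 = 3; long/solid (llee) = 1×1 = 1
Phenotype counts (out of 16): 9 short/English-spotted, 3 short/solid, 3 long/English-spotted, 1 long/solid
long/solid: 1 out of 16 → fraction 1/16
Expected count = 1/16 × 1664 = 104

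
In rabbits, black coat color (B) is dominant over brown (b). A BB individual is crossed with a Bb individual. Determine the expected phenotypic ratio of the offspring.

Punnett square for BB × Bb:
Offspring genotypes: 2 BB, 2 Bb
black: 4, brown: 0
Ratio: all black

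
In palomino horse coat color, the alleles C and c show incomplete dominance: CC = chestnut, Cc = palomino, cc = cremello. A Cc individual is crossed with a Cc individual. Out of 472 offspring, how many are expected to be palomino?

Punnett square for Cc × Cc:
Offspring genotypes: 1 CC, 2 Cc, 1 cc
Phenotype counts: 1 chestnut, 2 palomino, 1 cremello
palomino: 2 out of 4 → fraction 1/2
Expected count = 1/2 × 472 = 236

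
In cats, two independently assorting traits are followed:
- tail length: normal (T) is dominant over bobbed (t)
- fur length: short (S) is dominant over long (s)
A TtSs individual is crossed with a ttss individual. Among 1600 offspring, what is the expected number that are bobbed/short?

Dihybrid cross TtSs × ttss — consider each gene separately:
tail length: Tt × tt → 2 Tt, 2 tt → 2 T_ : 2 tt (out of 4)
fur length: Ss × ss → 2 Ss, 2 ss → 2 S_ : 2 ss (out of 4)
Combine (counts out of 4 × 4 = 16): normal/short (T_S_) = 2×2 = 4; normal/long (T_ss) = 2×2 = 4; bobbed/short (ttS_) = 2×2 = 4; bobbed/long (ttss) = 2×2 = 4
Phenotype counts (out of 16): 4 normal/short, 4 normal/long, 4 bobbed/short, 4 bobbed/long
bobbed/short: 4 out of 16 → fraction 1/4
Expected count = 1/4 × 1600 = 400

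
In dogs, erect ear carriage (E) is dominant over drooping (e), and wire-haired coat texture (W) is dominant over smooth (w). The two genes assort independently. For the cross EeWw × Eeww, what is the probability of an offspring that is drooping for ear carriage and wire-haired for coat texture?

Dihybrid cross EeWw × Eeww — consider each gene separately:
ear carriage: Ee × Ee → 1 EE, 2 Ee, 1 ee → 3 E_ : 1 ee (out of 4)
coat texture: Ww × ww → 2 Ww, 2 ww → 2 W_ : 2 ww (out of 4)
Looking for: drooping (ee) and wire-haired (W_)
P(drooping) = 1/4, P(wire-haired) = 2/4
P(both) = 1/4 × 2/4 = 2/16 = 1/8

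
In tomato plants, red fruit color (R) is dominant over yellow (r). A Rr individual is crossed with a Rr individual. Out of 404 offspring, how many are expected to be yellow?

Punnett square for Rr × Rr:
Offspring genotypes: 1 RR, 2 Rr, 1 rr
red: 3, yellow: 1
yellow: 1 out of 4 → fraction 1/4
Expected count = 1/4 × 404 = 101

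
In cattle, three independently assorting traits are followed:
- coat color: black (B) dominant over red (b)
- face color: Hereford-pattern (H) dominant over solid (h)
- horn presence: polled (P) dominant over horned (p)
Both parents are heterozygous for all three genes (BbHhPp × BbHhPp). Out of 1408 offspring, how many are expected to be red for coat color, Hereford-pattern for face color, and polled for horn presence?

Trihybrid cross: BbHhPp × BbHhPp
Each trait segregates independently with a 3:1 phenotypic ratio, so each gene contributes 3/4 (dominant) or 1/4 (recessive).
Target: red (coat color), Hereford-pattern (face color), polled (horn presence)
Probability = product of independent per-trait probabilities
= 1/4 × 3/4 × 3/4 = 9/64
Expected count = 9/64 × 1408 = 198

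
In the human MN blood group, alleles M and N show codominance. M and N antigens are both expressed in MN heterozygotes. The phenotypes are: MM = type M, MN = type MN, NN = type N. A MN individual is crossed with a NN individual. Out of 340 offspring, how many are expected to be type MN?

Punnett square for MN × NN:
Offspring genotypes: 2 MN, 2 NN
Phenotype counts: 2 type MN, 2 type N
type MN: 2 out of 4 → fraction 1/2
Expected count = 1/2 × 340 = 170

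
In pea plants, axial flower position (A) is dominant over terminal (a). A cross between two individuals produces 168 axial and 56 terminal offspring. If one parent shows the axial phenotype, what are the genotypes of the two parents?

Observed offspring: 168 axial, 56 terminal
The observed ratio simplifies to 3:1. Terminal (aa) offspring appear, so each parent must contribute one a allele. The parent stated to show axial carries A, so it is Aa. The other parent is then either Aa or aa: Aa × aa would give a 1:1 split, whereas Aa × Aa gives 3:1 — matching the data. So both parents are heterozygous (Aa × Aa).
Parent genotypes: Aa × Aa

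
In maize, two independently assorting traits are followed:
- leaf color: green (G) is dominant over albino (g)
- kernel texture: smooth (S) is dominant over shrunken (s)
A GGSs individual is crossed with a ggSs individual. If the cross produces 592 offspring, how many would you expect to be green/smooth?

Dihybrid cross GGSs × ggSs — consider each gene separately:
leaf color: GG × gg → 4 Gg → 4 G_ (out of 4)
kernel texture: Ss × Ss → 1 SS, 2 Ss, 1 ss → 3 S_ : 1 ss (out of 4)
Combine (counts out of 4 × 4 = 16): green/smooth (G_S_) = 4×3 = 12; green/shrunken (G_ss) = 4×1 = 4
Phenotype counts (out of 16): 12 green/smooth, 4 green/shrunken
green/smooth: 12 out of 16 → fraction 3/4
Expected count = 3/4 × 592 = 444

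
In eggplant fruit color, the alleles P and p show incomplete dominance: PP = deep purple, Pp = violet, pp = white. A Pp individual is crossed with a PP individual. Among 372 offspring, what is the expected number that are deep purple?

Punnett square for Pp × PP:
Offspring genotypes: 2 PP, 2 Pp
Phenotype counts: 2 deep purple, 2 violet
deep purple: 2 out of 4 → fraction 1/2
Expected count = 1/2 × 372 = 186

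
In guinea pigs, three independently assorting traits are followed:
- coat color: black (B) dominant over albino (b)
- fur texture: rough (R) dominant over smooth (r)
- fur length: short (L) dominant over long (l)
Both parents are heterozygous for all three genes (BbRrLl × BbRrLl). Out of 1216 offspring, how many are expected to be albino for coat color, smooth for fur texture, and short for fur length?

Trihybrid cross: BbRrLl × BbRrLl
Each trait segregates independently with a 3:1 phenotypic ratio, so each gene contributes 3/4 (dominant) or 1/4 (recessive).
Target: albino (coat color), smooth (fur texture), short (fur length)
Probability = product of independent per-trait probabilities
= 1/4 × 1/4 × 3/4 = 3/64
Expected count = 3/64 × 1216 = 57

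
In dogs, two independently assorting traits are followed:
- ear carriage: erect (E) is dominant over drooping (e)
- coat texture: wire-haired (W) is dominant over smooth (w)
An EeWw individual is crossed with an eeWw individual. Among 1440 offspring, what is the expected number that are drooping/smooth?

Dihybrid cross EeWw × eeWw — consider each gene separately:
ear carriage: Ee × ee → 2 Ee, 2 ee → 2 E_ : 2 ee (out of 4)
coat texture: Ww × Ww → 1 WW, 2 Ww, 1 ww → 3 W_ : 1 ww (out of 4)
Combine (counts out of 4 × 4 = 16): erect/wire-haired (E_W_) = 2×3 = 6; erect/smooth (E_ww) = 2×1 = 2; drooping/wire-haired (eeW_) = 2×3 = 6; drooping/smooth (eeww) = 2×1 = 2
Phenotype counts (out of 16): 6 erect/wire-haired, 2 erect/smooth, 6 drooping/wire-haired, 2 drooping/smooth
drooping/smooth: 2 out of 16 → fraction 1/8
Expected count = 1/8 × 1440 = 180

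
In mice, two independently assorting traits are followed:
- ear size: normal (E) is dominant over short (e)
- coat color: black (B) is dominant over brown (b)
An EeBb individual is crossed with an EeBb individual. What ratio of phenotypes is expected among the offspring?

Dihybrid cross EeBb × EeBb — consider each gene separately:
ear size: Ee × Ee → 1 EE, 2 Ee, 1 ee → 3 E_ : 1 ee (out of 4)
coat color: Bb × Bb → 1 BB, 2 Bb, 1 bb → 3 B_ : 1 bb (out of 4)
Combine (counts out of 4 × 4 = 16): normal/black (E_B_) = 3×3 = 9; normal/brown (E_bb) = 3×1 = 3; short/black (eeB_) = 1×3 = 3; short/brown (eebb) = 1×1 = 1
Phenotype counts (out of 16): 9 normal/black, 3 normal/brown, 3 short/black, 1 short/brown
Ratio: 9 normal/black : 3 normal/brown : 3 short/black : 1 short/brown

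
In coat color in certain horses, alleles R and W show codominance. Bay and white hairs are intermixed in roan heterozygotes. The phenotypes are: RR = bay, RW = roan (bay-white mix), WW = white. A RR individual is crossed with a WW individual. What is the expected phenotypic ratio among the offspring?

Punnett square for RR × WW:
Offspring genotypes: 4 RW
Phenotype counts: 4 roan (bay-white mix)
Ratio: all roan (bay-white mix)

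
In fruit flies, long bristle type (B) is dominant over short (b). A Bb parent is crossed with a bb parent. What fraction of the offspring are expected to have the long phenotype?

Punnett square for Bb × bb:
Offspring genotypes: 2 Bb, 2 bb
Total offspring: 4
Count with target: 2
Probability: 2/4 = 1/2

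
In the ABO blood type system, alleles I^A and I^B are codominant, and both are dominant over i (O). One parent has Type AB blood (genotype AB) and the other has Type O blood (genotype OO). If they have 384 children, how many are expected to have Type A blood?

Cross: AB × OO
Possible offspring genotypes: 2 AO, 2 BO
Blood type counts: 2 Type A, 2 Type B
Probability of Type A: 2/4 = 1/2
Expected count = 1/2 × 384 = 192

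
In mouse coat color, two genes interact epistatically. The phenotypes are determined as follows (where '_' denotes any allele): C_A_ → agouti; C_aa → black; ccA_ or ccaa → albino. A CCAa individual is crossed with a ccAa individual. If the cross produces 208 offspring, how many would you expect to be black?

Cross: CCAa × ccAa — consider each gene separately:
C gene: CC × cc → 4 Cc → 4 C_ (out of 4)
A gene: Aa × Aa → 1 AA, 2 Aa, 1 aa → 3 A_ : 1 aa (out of 4)
Genotype classes (out of 4 × 4 = 16): C_A_ = 4×3 = 12; C_aa = 4×1 = 4
Apply the phenotype rules: C_A_ (12) → agouti; C_aa (4) → black
Phenotype counts (out of 16): 12 agouti, 4 black
black: 4 out of 16 → fraction 1/4
Expected count = 1/4 × 208 = 52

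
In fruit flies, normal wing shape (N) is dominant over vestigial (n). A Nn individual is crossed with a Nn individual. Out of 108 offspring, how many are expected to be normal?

Punnett square for Nn × Nn:
Offspring genotypes: 1 NN, 2 Nn, 1 nn
normal: 3, vestigial: 1
normal: 3 out of 4 → fraction 3/4
Expected count = 3/4 × 108 = 81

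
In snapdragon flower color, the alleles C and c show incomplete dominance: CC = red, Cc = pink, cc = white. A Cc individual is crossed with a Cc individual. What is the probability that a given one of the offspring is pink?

Punnett square for Cc × Cc:
Offspring genotypes: 1 CC, 2 Cc, 1 cc
Phenotype counts: 1 red, 2 pink, 1 white
pink: 2 out of 4
Probability: 2/4 = 1/2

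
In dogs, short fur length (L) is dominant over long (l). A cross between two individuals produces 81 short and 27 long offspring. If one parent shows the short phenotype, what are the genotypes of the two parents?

Observed offspring: 81 short, 27 long
The observed ratio simplifies to 3:1. Long (ll) offspring appear, so each parent must contribute one l allele. The parent stated to show short carries L, so it is Ll. The other parent is then either Ll or ll: Ll × ll would give a 1:1 split, whereas Ll × Ll gives 3:1 — matching the data. So both parents are heterozygous (Ll × Ll).
Parent genotypes: Ll × Ll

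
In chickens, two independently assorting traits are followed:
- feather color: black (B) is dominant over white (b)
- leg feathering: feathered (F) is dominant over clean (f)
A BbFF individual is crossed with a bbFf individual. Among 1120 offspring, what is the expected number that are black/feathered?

Dihybrid cross BbFF × bbFf — consider each gene separately:
feather color: Bb × bb → 2 Bb, 2 bb → 2 B_ : 2 bb (out of 4)
leg feathering: FF × Ff → 2 FF, 2 Ff → 4 F_ (out of 4)
Combine (counts out of 4 × 4 = 16): black/feathered (B_F_) = 2×4 = 8; white/feathered (bbF_) = 2×4 = 8
Phenotype counts (out of 16): 8 black/feathered, 8 white/feathered
black/feathered: 8 out of 16 → fraction 1/2
Expected count = 1/2 × 1120 = 560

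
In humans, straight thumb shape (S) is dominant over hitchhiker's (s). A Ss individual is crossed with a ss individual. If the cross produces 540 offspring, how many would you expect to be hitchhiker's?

Punnett square for Ss × ss:
Offspring genotypes: 2 Ss, 2 ss
straight: 2, hitchhiker's: 2
hitchhiker's: 2 out of 4 → fraction 1/2
Expected count = 1/2 × 540 = 270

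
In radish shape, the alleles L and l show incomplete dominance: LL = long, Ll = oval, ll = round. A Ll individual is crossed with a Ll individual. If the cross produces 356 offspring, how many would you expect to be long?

Punnett square for Ll × Ll:
Offspring genotypes: 1 LL, 2 Ll, 1 ll
Phenotype counts: 1 long, 2 oval, 1 round
long: 1 out of 4 → fraction 1/4
Expected count = 1/4 × 356 = 89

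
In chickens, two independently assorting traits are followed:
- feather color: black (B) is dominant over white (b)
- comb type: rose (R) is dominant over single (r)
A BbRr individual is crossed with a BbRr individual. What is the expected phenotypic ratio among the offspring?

Dihybrid cross BbRr × BbRr — consider each gene separately:
feather color: Bb × Bb → 1 BB, 2 Bb, 1 bb → 3 B_ : 1 bb (out of 4)
comb type: Rr × Rr → 1 RR, 2 Rr, 1 rr → 3 R_ : 1 rr (out of 4)
Combine (counts out of 4 × 4 = 16): black/rose (B_R_) = 3×3 = 9; black/single (B_rr) = 3×1 = 3; white/rose (bbR_) = 1×3 = 3; white/single (bbrr) = 1×1 = 1
Phenotype counts (out of 16): 9 black/rose, 3 black/single, 3 white/rose, 1 white/single
Ratio: 9 black/rose : 3 black/single : 3 white/rose : 1 white/single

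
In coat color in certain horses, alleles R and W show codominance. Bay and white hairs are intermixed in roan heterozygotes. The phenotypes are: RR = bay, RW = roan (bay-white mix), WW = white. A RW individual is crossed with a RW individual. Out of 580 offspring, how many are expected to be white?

Punnett square for RW × RW:
Offspring genotypes: 1 RR, 2 RW, 1 WW
Phenotype counts: 1 bay, 2 roan (bay-white mix), 1 white
white: 1 out of 4 → fraction 1/4
Expected count = 1/4 × 580 = 145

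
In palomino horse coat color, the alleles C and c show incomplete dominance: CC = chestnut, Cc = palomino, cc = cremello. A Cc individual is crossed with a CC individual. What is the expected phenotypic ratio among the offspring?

Punnett square for Cc × CC:
Offspring genotypes: 2 CC, 2 Cc
Phenotype counts: 2 chestnut, 2 palomino
Ratio: 1 chestnut : 1 palomino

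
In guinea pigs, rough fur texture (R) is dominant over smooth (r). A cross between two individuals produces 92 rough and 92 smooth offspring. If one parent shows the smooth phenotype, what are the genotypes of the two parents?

Observed offspring: 92 rough, 92 smooth
The observed ratio simplifies to 1:1. One parent shows smooth, so its genotype must be rr. A 1:1 offspring split requires the other parent to be heterozygous (Rr).
Parent genotypes: rr × Rr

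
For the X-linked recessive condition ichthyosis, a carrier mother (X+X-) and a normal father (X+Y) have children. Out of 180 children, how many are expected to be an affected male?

Cross: X+X- × X+Y
Offspring: 1 X+X+, 1 X+Y, 1 X+X-, 1 X-Y
Probability of an affected male: 1/4
Expected count = 1/4 × 180 = 45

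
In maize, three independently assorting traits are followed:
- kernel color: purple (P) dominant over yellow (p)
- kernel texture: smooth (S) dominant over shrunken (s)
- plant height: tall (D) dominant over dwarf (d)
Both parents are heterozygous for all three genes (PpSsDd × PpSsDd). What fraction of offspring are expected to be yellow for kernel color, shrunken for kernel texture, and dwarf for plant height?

Trihybrid cross: PpSsDd × PpSsDd
Each trait segregates independently with a 3:1 phenotypic ratio, so each gene contributes 3/4 (dominant) or 1/4 (recessive).
Target: yellow (kernel color), shrunken (kernel texture), dwarf (plant height)
Probability = product of independent per-trait probabilities
= 1/4 × 1/4 × 1/4 = 1/64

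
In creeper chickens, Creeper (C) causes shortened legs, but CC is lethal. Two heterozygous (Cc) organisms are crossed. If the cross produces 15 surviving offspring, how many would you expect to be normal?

Cross: Cc × Cc
Punnett square offspring (before lethality): 1 CC, 2 Cc, 1 cc
The CC genotype is lethal (embryos die); surviving offspring: 2 Cc, 1 cc
normal: 1 out of 3 → fraction 1/3
Expected count = 1/3 × 15 = 5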